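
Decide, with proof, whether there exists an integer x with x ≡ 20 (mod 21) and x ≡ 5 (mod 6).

gcd(21, 6) = 3. A simultaneous solution exists iff 20 ≡ 5 (mod 3); here 20 mod 3 = 2 = 5 mod 3, so it does.
Step through x = 20, 20 + 21, 20 + 2·21, …: the values 20, 41 reduce mod 6 to 2, 5. The value 41 hits 5.
Check: 41 mod 21 = 20, 41 mod 6 = 5. ✓

x = 41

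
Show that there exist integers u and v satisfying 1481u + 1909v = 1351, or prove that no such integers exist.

u = 260, v = -201

1481 and 1909 are coprime, so 1481u + 1909v ranges over all of ℤ.
Run the Euclidean algorithm on 1909 and 1481: 1909 = 1·1481 + 428, 1481 = 3·428 + 197, 428 = 2·197 + 34, 197 = 5·34 + 27, 34 = 1·27 + 7, 27 = 3·7 + 6, 7 = 1·6 + 1, 6 = 6·1 + 0.
Unwinding: 1 = 7 − 1·6 = 7 − (27 − 3·7) = −27 + 4·7 = −27 + 4·(34 − 1·27) = 4·34 − 5·27 = 4·34 − 5·(197 − 5·34) = −5·197 + 29·34 = −5·197 + 29·(428 − 2·197) = 29·428 − 63·197 = 29·428 − 63·(1481 − 3·428) = −63·1481 + 218·428 = −63·1481 + 218·(1909 − 1·1481) = 218·1909 − 281·1481, i.e. 1481·(-281) + 1909·218 = 1.
Scaling by 1351 gives the particular solution (u, v) = (-379631, 294518).
The general solution is u = -379631 + 1909k, v = 294518 − 1481k; taking k = 199 gives the smaller pair u = 260, v = -201.
Check: 1481·260 + 1909·(-201) = 385060 − 383709 = 1351. ✓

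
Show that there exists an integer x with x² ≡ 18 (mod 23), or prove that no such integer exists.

x = 8

x = 8 works: 8² = 64, and 64 − 18 = 46 = 2·23.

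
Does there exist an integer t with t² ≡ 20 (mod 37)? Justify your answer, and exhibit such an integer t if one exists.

37 is prime, so by Euler's criterion 20 is a square mod 37 iff 20^((37−1)/2) = 20^18 ≡ 1 (mod 37).
Repeated squaring mod 37: 20^2 = 400 ≡ 30; 20^4 ≡ 30² = 900 ≡ 12; 20^8 ≡ 12² = 144 ≡ 33; 20^16 ≡ 33² = 1089 ≡ 16.
Since 18 = 16 + 2, 20^18 ≡ 16 · 30; multiplying out mod 37: 16·30 = 480 ≡ 36. Thus 20^18 ≡ 36 ≡ −1 (mod 37).
The value −1 means 20 is a non-residue modulo 37, so t² ≡ 20 (mod 37) is impossible.

No such integer exists.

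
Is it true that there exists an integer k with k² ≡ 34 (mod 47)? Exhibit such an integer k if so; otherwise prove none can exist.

k = 9

k = 9 works: 9² = 81, and 81 − 34 = 47 = 1·47.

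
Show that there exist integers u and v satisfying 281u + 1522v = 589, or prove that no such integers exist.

u = 235, v = -43

281 and 1522 are coprime, so 281u + 1522v ranges over all of ℤ.
Dividing repeatedly: 1522 = 5·281 + 117, 281 = 2·117 + 47, 117 = 2·47 + 23, 47 = 2·23 + 1, 23 = 23·1 + 0.
Unwinding: 1 = 47 − 2·23 = 47 − 2·(117 − 2·47) = −2·117 + 5·47 = −2·117 + 5·(281 − 2·117) = 5·281 − 12·117 = 5·281 − 12·(1522 − 5·281) = −12·1522 + 65·281, i.e. 281·65 + 1522·(-12) = 1.
Scaling by 589 gives the particular solution (u, v) = (38285, -7068).
Shifting by a multiple of (1522, −281) keeps it a solution: u = 38285 − 25·1522 = 235, v = -7068 + 25·281 = -43.
Check: 281·235 + 1522·(-43) = 66035 − 65446 = 589. ✓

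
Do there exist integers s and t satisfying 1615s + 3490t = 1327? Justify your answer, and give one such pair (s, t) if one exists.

No such integers exist.

Both 1615 and 3490 are divisible by gcd(1615, 3490) = 5, hence so is any combination 1615s + 3490t.
But 1327 is not a multiple of 5 (it leaves remainder 2).
Therefore 1615s + 3490t = 1327 has no solution in integers.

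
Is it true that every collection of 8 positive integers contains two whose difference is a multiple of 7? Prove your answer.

Each integer lies in one of the 7 residue classes modulo 7.
With 8 integers and only 7 classes, the pigeonhole principle forces two of them, say a and b, into the same class.
Their difference a − b is then a multiple of 7.

Yes.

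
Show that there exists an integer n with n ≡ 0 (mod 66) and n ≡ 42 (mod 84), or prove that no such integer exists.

gcd(66, 84) = 6. A simultaneous solution exists iff 0 ≡ 42 (mod 6); here 0 mod 6 = 0 = 42 mod 6, so it does.
Step through n = 0, 0 + 66, 0 + 2·66, …: the values 0, 66, 132, 198, 264, 330, 396, 462 reduce mod 84 to 0, 66, 48, 30, 12, 78, 60, 42. The value 462 hits 42.
Check: 462 mod 66 = 0, 462 mod 84 = 42. ✓

n = 462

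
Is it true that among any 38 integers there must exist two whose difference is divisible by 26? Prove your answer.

Yes.

There are exactly 26 possible remainders on division by 26.
Placing 38 integers into 26 classes, some class receives at least two — say a and b.
Their difference a − b is then a multiple of 26.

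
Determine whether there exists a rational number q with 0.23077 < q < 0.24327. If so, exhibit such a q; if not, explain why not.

q = 4/17

Look for a denominator N such that an integer falls strictly between N·0.23077 and N·0.24327. N = 17 works: 17·0.23077 = 3.92309 < 4 < 4.13559 = 17·0.24327.
So q = 4/17 works: it is a ratio of integers, and dividing 17·0.23077 < 4 < 17·0.24327 through by 17 gives 0.23077 < 4/17 < 0.24327.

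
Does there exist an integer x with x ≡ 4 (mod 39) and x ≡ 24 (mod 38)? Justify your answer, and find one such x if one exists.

x = 784

Since 39 and 38 share no common factor, CRT says the pair of congruences has a solution (unique mod 1482).
Write x = 4 + 39t and require 4 + 39t ≡ 24 (mod 38), i.e. 39t ≡ 20 (mod 38).
39 ≡ 1 (mod 38), so this reads 1t ≡ 20 (mod 38). So t ≡ 20 (mod 38).
Taking t = 20 gives x = 4 + 39·20 = 784.
Verify: 784 = 20·39 + 4 and 784 = 20·38 + 24. ✓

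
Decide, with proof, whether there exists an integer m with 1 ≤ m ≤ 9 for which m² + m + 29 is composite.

m = 9

At m = 9: 9² + 9 + 29 = 119 = 7·17, which is composite.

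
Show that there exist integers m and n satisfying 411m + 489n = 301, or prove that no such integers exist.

Both 411 and 489 are divisible by gcd(411, 489) = 3, hence so is any combination 411m + 489n.
However 301 leaves remainder 1 on division by 3.
Therefore 411m + 489n = 301 has no solution in integers.

No, no such integers exist.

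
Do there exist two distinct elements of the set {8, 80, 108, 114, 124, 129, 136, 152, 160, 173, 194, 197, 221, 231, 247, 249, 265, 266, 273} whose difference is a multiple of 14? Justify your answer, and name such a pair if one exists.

80 mod 14 = 10 and 108 mod 14 = 10, so 108 − 80 = 28 = 2·14.

Yes: 80 and 108.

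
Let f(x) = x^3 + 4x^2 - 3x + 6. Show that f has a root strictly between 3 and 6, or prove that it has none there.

f has no root in that interval.

The endpoint values f(3) = 60 and f(6) = 348 are both positive. Claim: f(x) > 0 for every x in (3, 6).
Substitute x = 3 + u, where 0 < u < 3 on the interval. Expanding, f(3 + u) = u^3 + 13u^2 + 48u + 60.
All 4 nonzero coefficients of this polynomial in u are positive; hence for u > 0 the value is a sum of positive terms (the constant 60 among them).
So f is strictly positive on (3, 6); no root exists in the interval.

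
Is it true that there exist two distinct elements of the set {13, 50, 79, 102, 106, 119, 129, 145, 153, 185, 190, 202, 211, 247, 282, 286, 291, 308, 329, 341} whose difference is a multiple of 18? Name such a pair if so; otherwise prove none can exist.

Reduce each element mod 18: 13↦13, 50↦14, 79↦7, 102↦12, 106↦16, 119↦11, 129↦3, 145↦1, 153↦9, 185↦5, 190↦10, 202↦4, 211↦13, 247↦13, 282↦12, 286↦16, 291↦3, 308↦2, 329↦5, 341↦17. The residue 13 repeats (at 13 and 211), and 211 − 13 = 198 = 11·18.

Yes: 13 and 211.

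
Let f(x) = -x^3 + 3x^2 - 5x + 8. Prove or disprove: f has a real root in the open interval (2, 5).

f(2) = 2 and f(5) = -67, which have opposite signs.
Since f is a polynomial it is continuous on [2, 5].
By the Intermediate Value Theorem f must vanish at some point of (2, 5).

Such a root exists.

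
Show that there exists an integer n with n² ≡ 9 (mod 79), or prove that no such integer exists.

n = 76

n = 76 works: 76² = 5776, and 5776 − 9 = 5767 = 73·79.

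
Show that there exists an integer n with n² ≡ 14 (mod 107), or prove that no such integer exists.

n = 96

Take n = 96. Then 96² = 9216 = 86·107 + 14, so 96² ≡ 14 (mod 107).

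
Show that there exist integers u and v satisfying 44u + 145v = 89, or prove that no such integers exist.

u = 91, v = -27

Since gcd(44, 145) = 1, every integer is an integer combination of 44 and 145.
Run the Euclidean algorithm on 145 and 44: 145 = 3·44 + 13, 44 = 3·13 + 5, 13 = 2·5 + 3, 5 = 1·3 + 2, 3 = 1·2 + 1, 2 = 2·1 + 0.
Unwinding: 1 = 3 − 1·2 = 3 − (5 − 1·3) = −5 + 2·3 = −5 + 2·(13 − 2·5) = 2·13 − 5·5 = 2·13 − 5·(44 − 3·13) = −5·44 + 17·13 = −5·44 + 17·(145 − 3·44) = 17·145 − 56·44, i.e. 44·(-56) + 145·17 = 1.
Scaling by 89 gives the particular solution (u, v) = (-4984, 1513).
Adding 35·145 to u and subtracting 35·44 from v gives the tidier solution (91, -27).
Check: 44·91 + 145·(-27) = 4004 − 3915 = 89. ✓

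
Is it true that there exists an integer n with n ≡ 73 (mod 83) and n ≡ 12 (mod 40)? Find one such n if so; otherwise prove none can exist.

n = 2812

gcd(83, 40) = 1, so the Chinese Remainder Theorem guarantees exactly one residue class mod 3320 satisfying both.
Write n = 73 + 83t and require 73 + 83t ≡ 12 (mod 40), i.e. 83t ≡ 19 (mod 40).
83 ≡ 3 (mod 40), so this reads 3t ≡ 19 (mod 40). To invert 3 modulo 40: 40 = 13·3 + 1, 3 = 3·1 + 0, and unwinding, 1 = 40 − 13·3. Thus 3⁻¹ ≡ -13 ≡ 27 (mod 40).
Multiplying by 27: t ≡ 27·19 = 513 ≡ 33 (mod 40).
With t = 33: n = 73 + 83·33 = 2812.
Verify: 2812 = 33·83 + 73 and 2812 = 70·40 + 12. ✓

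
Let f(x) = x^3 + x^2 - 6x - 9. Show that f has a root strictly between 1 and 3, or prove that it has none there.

Such a root exists.

f(1) = -13 and f(3) = 9, which have opposite signs.
As a polynomial, f is continuous on every closed interval.
By the Intermediate Value Theorem, f takes the value 0 somewhere in the open interval.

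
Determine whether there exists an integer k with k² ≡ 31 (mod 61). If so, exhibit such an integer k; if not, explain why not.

61 is prime, so by Euler's criterion 31 is a square mod 61 iff 31^((61−1)/2) = 31^30 ≡ 1 (mod 61).
Squaring successively (mod 61): 31^2 = 961 ≡ 46; 31^4 ≡ 46² = 2116 ≡ 42; 31^8 ≡ 42² = 1764 ≡ 56; 31^16 ≡ 56² = 3136 ≡ 25.
Since 30 = 16 + 8 + 4 + 2, 31^30 ≡ 25 · 56 · 42 · 46; multiplying out mod 61: 25·56 = 1400 ≡ 58, then 58·42 = 2436 ≡ 57, then 57·46 = 2622 ≡ 60. Thus 31^30 ≡ 60 ≡ −1 (mod 61).
The value −1 means 31 is a non-residue modulo 61, so k² ≡ 31 (mod 61) is impossible.

There is no such integer.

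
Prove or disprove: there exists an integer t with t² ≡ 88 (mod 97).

t = 66

Take t = 66. Then 66² = 4356 = 44·97 + 88, so 66² ≡ 88 (mod 97).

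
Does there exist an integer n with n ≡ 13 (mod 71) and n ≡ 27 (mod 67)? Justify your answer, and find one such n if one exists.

The moduli 71 and 67 are coprime, so by the Chinese Remainder Theorem a unique solution modulo 4757 exists.
Write n = 13 + 71t and require 13 + 71t ≡ 27 (mod 67), i.e. 71t ≡ 14 (mod 67).
71 ≡ 4 (mod 67), so this reads 4t ≡ 14 (mod 67). Note 4·17 = 68 ≡ 1 (mod 67) (as 68 − 1 = 1·67), so 4⁻¹ ≡ 17.
Therefore t ≡ 17·14 = 238 ≡ 37 (mod 67).
Taking t = 37 gives n = 13 + 71·37 = 2640.
Indeed 2640 ≡ 13 (mod 71) and 2640 ≡ 27 (mod 67).

n = 2640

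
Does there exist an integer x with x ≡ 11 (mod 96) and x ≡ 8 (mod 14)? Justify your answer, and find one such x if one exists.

No such integer exists.

gcd(96, 14) = 2. If x ≡ 11 (mod 96) and x ≡ 8 (mod 14), then x ≡ 11 (mod 2) and x ≡ 8 (mod 2).
But 11 mod 2 = 1 while 8 mod 2 = 0, a contradiction.
Therefore no such x exists.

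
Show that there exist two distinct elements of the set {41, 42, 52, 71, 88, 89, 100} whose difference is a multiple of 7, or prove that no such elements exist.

No, no such pair exists.

Two integers differ by a multiple of 7 exactly when they have the same residue mod 7. The residues are 41↦6, 42↦0, 52↦3, 71↦1, 88↦4, 89↦5, 100↦2.
No residue repeats among the 7 elements, so no pair has difference ≡ 0 (mod 7).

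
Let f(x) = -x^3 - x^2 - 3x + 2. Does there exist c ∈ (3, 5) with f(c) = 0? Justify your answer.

Evaluate at the endpoints: f(3) = -43, f(5) = -163 — same sign (negative).
f'(x) = -3x^2 - 2x - 3 has discriminant (-2)² − 4·(-3)·(-3) = -32 < 0, so f' has no real roots and is negative for every real x.
So f is strictly decreasing; between 3 and 5 its values lie between f(3) = -43 and f(5) = -163, all negative. Therefore f has no root in (3, 5).

No such root exists.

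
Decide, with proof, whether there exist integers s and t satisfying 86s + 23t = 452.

86 and 23 are coprime, so 86s + 23t ranges over all of ℤ.
Run the Euclidean algorithm on 86 and 23: 86 = 3·23 + 17, 23 = 1·17 + 6, 17 = 2·6 + 5, 6 = 1·5 + 1, 5 = 5·1 + 0.
Back-substituting, 1 = 6 − 1·5 = 6 − (17 − 2·6) = −17 + 3·6 = −17 + 3·(23 − 1·17) = 3·23 − 4·17 = 3·23 − 4·(86 − 3·23) = −4·86 + 15·23; that is, 86·(-4) + 23·15 = 1.
Times 452: 86·(-1808) + 23·6780 = 452, so (-1808, 6780) solves it.
The general solution is s = -1808 + 23k, t = 6780 − 86k; taking k = 79 gives the smaller pair s = 9, t = -14.
Indeed 86·9 + 23·(-14) = 774 − 322 = 452.

s = 9, t = -14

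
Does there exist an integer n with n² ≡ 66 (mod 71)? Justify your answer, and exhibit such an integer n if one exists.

Apply Euler's criterion with the prime 71: 66 is a quadratic residue iff 66^35 ≡ 1 (mod 71), and a non-residue iff it is ≡ −1.
Squaring successively (mod 71): 66^2 = 4356 ≡ 25; 66^4 ≡ 25² = 625 ≡ 57; 66^8 ≡ 57² = 3249 ≡ 54; 66^16 ≡ 54² = 2916 ≡ 5; 66^32 ≡ 5² = 25 ≡ 25.
Since 35 = 32 + 2 + 1, 66^35 ≡ 25 · 25 · 66; multiplying out mod 71: 25·25 = 625 ≡ 57, then 57·66 = 3762 ≡ 70. Thus 66^35 ≡ 70 ≡ −1 (mod 71).
The value −1 means 66 is a non-residue modulo 71, so n² ≡ 66 (mod 71) is impossible.

There is no such integer.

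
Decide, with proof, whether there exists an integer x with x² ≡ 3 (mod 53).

53 is prime, so by Euler's criterion 3 is a square mod 53 iff 3^((53−1)/2) = 3^26 ≡ 1 (mod 53).
Repeated squaring mod 53: 3^2 = 9 ≡ 9; 3^4 ≡ 9² = 81 ≡ 28; 3^8 ≡ 28² = 784 ≡ 42; 3^16 ≡ 42² = 1764 ≡ 15.
Since 26 = 16 + 8 + 2, 3^26 ≡ 15 · 42 · 9; multiplying out mod 53: 15·42 = 630 ≡ 47, then 47·9 = 423 ≡ 52. Thus 3^26 ≡ 52 ≡ −1 (mod 53).
By Euler's criterion 3 is a quadratic non-residue mod 53: no x satisfies x² ≡ 3 (mod 53).

There is no such integer.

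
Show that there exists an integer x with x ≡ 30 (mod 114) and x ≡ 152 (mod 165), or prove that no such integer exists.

There is no such integer.

gcd(114, 165) = 3. If x ≡ 30 (mod 114) and x ≡ 152 (mod 165), then x ≡ 30 (mod 3) and x ≡ 152 (mod 3).
But 30 mod 3 = 0 while 152 mod 3 = 2, a contradiction.
Hence the system has no solution.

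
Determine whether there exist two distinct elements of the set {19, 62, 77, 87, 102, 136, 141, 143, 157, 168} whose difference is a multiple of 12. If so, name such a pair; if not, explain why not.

There is no such pair.

Two integers differ by a multiple of 12 exactly when they have the same residue mod 12. The residues are 19↦7, 62↦2, 77↦5, 87↦3, 102↦6, 136↦4, 141↦9, 143↦11, 157↦1, 168↦0.
These 10 residues are pairwise different, hence no difference of two elements is divisible by 12.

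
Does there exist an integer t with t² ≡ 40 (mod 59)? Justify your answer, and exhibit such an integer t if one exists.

No such integer exists.

59 is prime, so by Euler's criterion 40 is a square mod 59 iff 40^((59−1)/2) = 40^29 ≡ 1 (mod 59).
Squaring successively (mod 59): 40^2 = 1600 ≡ 7; 40^4 ≡ 7² = 49 ≡ 49; 40^8 ≡ 49² = 2401 ≡ 41; 40^16 ≡ 41² = 1681 ≡ 29.
Since 29 = 16 + 8 + 4 + 1, 40^29 ≡ 29 · 41 · 49 · 40; multiplying out mod 59: 29·41 = 1189 ≡ 9, then 9·49 = 441 ≡ 28, then 28·40 = 1120 ≡ 58. Thus 40^29 ≡ 58 ≡ −1 (mod 59).
By Euler's criterion 40 is a quadratic non-residue mod 59: no t satisfies t² ≡ 40 (mod 59).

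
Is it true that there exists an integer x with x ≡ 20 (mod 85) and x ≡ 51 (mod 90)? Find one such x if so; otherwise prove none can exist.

gcd(85, 90) = 5. If x ≡ 20 (mod 85) and x ≡ 51 (mod 90), then x ≡ 20 (mod 5) and x ≡ 51 (mod 5).
But 20 mod 5 = 0 while 51 mod 5 = 1, a contradiction.
Hence the system has no solution.

No, no such integer exists.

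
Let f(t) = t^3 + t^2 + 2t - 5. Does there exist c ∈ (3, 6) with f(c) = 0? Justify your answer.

Evaluate at the endpoints: f(3) = 37, f(6) = 259 — same sign (positive).
The derivative f'(t) = 3t^2 + 2t + 2 is a quadratic with discriminant 2² − 4·3·2 = -20 < 0; it never vanishes, so it is always positive (sign of the leading coefficient).
So f is strictly increasing; between 3 and 6 its values lie between f(3) = 37 and f(6) = 259, all positive. Therefore f has no root in (3, 6).

f has no root in that interval.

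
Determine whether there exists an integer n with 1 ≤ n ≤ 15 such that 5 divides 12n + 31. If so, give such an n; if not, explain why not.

At n = 1 the value 43 is not a multiple of 5. At n = 2 we get 12·2 + 31 = 55, and 55 = 5·11.

n = 2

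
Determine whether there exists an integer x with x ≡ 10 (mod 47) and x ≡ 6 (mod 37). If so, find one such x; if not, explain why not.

gcd(47, 37) = 1, so the Chinese Remainder Theorem guarantees exactly one residue class mod 1739 satisfying both.
Any solution of the first congruence is x = 10 + 47t; substituting into the second, 47t ≡ 6 − 10 ≡ 33 (mod 37).
47 ≡ 10 (mod 37), so this reads 10t ≡ 33 (mod 37). Invert 10 mod 37 by the Euclidean algorithm: 37 = 3·10 + 7, 10 = 1·7 + 3, 7 = 2·3 + 1, 3 = 3·1 + 0; back-substituting, 1 = 7 − 2·3 = 7 − 2·(10 − 1·7) = −2·10 + 3·7 = −2·10 + 3·(37 − 3·10) = 3·37 − 11·10. Hence 10·(-11) ≡ 1, so 10⁻¹ ≡ -11 ≡ 26 (mod 37).
Multiplying by 26: t ≡ 26·33 = 858 ≡ 7 (mod 37).
Taking t = 7 gives x = 10 + 47·7 = 339.
Verify: 339 = 7·47 + 10 and 339 = 9·37 + 6. ✓

x = 339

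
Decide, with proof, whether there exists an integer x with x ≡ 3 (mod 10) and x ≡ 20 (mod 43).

Since 10 and 43 share no common factor, CRT says the pair of congruences has a solution (unique mod 430).
Write x = 3 + 10t and require 3 + 10t ≡ 20 (mod 43), i.e. 10t ≡ 17 (mod 43).
To invert 10 modulo 43: 43 = 4·10 + 3, 10 = 3·3 + 1, 3 = 3·1 + 0, and unwinding, 1 = 10 − 3·3 = 10 − 3·(43 − 4·10) = −3·43 + 13·10. Thus 10⁻¹ ≡ 13 (mod 43).
Therefore t ≡ 13·17 = 221 ≡ 6 (mod 43).
Taking t = 6 gives x = 3 + 10·6 = 63.
Check: 63 mod 10 = 3, 63 mod 43 = 20. ✓

x = 63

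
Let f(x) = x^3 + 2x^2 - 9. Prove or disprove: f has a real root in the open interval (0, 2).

Such a root exists.

f(0) = -9 and f(2) = 7, which have opposite signs.
f is continuous everywhere (it is a polynomial), in particular on [0, 2].
By the Intermediate Value Theorem f must vanish at some point of (0, 2).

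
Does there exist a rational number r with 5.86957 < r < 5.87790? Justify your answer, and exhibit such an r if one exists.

r = 47/8

Look for a denominator N such that an integer falls strictly between N·5.86957 and N·5.87790. N = 8 works: 8·5.86957 = 46.95656 < 47 < 47.02320 = 8·5.87790.
Dividing back, 5.86957 < 47/8 < 5.87790, and 47/8 is rational.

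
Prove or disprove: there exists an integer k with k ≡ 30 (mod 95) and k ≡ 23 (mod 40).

There is no such integer.

Both moduli are multiples of 5 = gcd(95, 40), so any solution would satisfy k ≡ 30 and k ≡ 23 modulo 5 simultaneously.
However 30 ≡ 0 and 23 ≡ 3 (mod 5), and 0 ≠ 3.
Therefore no such k exists.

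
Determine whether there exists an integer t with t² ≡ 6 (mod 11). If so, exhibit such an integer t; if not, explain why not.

Squares mod 11 repeat after t = 5 (as (−t)² = t²); for t = 0..5 they are 0, 1, 4, 9, 5, 3.
The set of squares mod 11 is therefore {0, 1, 3, 4, 5, 9}, which does not contain 6.
Therefore t² ≡ 6 (mod 11) has no solution.

There is no such integer.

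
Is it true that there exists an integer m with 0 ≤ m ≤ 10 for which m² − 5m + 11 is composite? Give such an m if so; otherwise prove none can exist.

m = 8

At m = 8: 8² − 5·8 + 11 = 35 = 5·7, which is composite.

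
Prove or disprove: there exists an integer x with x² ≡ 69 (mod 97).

There is no such integer.

97 is prime, so by Euler's criterion 69 is a square mod 97 iff 69^((97−1)/2) = 69^48 ≡ 1 (mod 97).
Squaring successively (mod 97): 69^2 = 4761 ≡ 8; 69^4 ≡ 8² = 64 ≡ 64; 69^8 ≡ 64² = 4096 ≡ 22; 69^16 ≡ 22² = 484 ≡ 96; 69^32 ≡ 96² = 9216 ≡ 1.
Since 48 = 32 + 16, 69^48 ≡ 1 · 96; multiplying out mod 97: 1·96 = 96 ≡ 96. Thus 69^48 ≡ 96 ≡ −1 (mod 97).
By Euler's criterion 69 is a quadratic non-residue mod 97: no x satisfies x² ≡ 69 (mod 97).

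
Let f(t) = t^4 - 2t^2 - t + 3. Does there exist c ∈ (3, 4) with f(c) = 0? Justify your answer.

No such root exists.

f(3) = 63 and f(4) = 223, both positive, so a sign-change argument is unavailable; we show f keeps this sign on the whole interval.
Shift to the endpoint 3: with t = 3 + u (0 < u < 1), one computes f(3 + u) = u^4 + 12u^3 + 52u^2 + 95u + 63.
The nonzero coefficients here are all positive, so for u > 0 every term is positive (or zero), and the constant term 63 is strictly positive.
So f is strictly positive on (3, 4); no root exists in the interval.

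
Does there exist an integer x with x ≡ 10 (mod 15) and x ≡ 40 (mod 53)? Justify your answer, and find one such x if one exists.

x = 40

Since 15 and 53 share no common factor, CRT says the pair of congruences has a solution (unique mod 795).
Any solution of the first congruence is x = 10 + 15t; substituting into the second, 15t ≡ 40 − 10 ≡ 30 (mod 53).
To invert 15 modulo 53: 53 = 3·15 + 8, 15 = 1·8 + 7, 8 = 1·7 + 1, 7 = 7·1 + 0, and unwinding, 1 = 8 − 1·7 = 8 − (15 − 1·8) = −15 + 2·8 = −15 + 2·(53 − 3·15) = 2·53 − 7·15. Thus 15⁻¹ ≡ -7 ≡ 46 (mod 53).
Therefore t ≡ 46·30 = 1380 ≡ 2 (mod 53).
Taking t = 2 gives x = 10 + 15·2 = 40.
Indeed 40 ≡ 10 (mod 15) and 40 ≡ 40 (mod 53).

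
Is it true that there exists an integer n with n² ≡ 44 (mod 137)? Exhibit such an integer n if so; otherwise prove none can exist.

n = 110

n = 110 works: 110² = 12100, and 12100 − 44 = 12056 = 88·137.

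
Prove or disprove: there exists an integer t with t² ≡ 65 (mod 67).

t = 47

Take t = 47. Then 47² = 2209 = 32·67 + 65, so 47² ≡ 65 (mod 67).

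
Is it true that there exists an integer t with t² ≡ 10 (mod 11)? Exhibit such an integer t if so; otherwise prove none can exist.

There is no such integer.

Computing t² mod 11 for t = 0, 1, …, 5 (enough, by the symmetry t ↦ 11 − t) gives 0, 1, 4, 9, 5, 3.
The set of squares mod 11 is therefore {0, 1, 3, 4, 5, 9}, which does not contain 10.
Therefore t² ≡ 10 (mod 11) has no solution.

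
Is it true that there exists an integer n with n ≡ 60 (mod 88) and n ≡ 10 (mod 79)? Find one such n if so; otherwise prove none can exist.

gcd(88, 79) = 1, so the Chinese Remainder Theorem guarantees exactly one residue class mod 6952 satisfying both.
Write n = 60 + 88t and require 60 + 88t ≡ 10 (mod 79), i.e. 88t ≡ 29 (mod 79).
88 ≡ 9 (mod 79), so this reads 9t ≡ 29 (mod 79). Since 9·44 = 396 = 5·79 + 1, the inverse of 9 mod 79 is 44.
Therefore t ≡ 44·29 = 1276 ≡ 12 (mod 79).
Taking t = 12 gives n = 60 + 88·12 = 1116.
Verify: 1116 = 12·88 + 60 and 1116 = 14·79 + 10. ✓

n = 1116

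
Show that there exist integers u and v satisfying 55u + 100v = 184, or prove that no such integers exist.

No, no such integers exist.

gcd(55, 100) = 5, so every integer of the form 55u + 100v is a multiple of 5.
But 184 is not a multiple of 5 (it leaves remainder 4).
So the equation is unsolvable over ℤ.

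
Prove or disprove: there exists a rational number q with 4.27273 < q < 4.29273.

q = 30/7

Multiplying by 7: 7·4.27273 = 29.90911 and 7·4.29273 = 30.04911, so the integer 30 lies strictly between them.
Dividing back, 4.27273 < 30/7 < 4.29273, and 30/7 is rational.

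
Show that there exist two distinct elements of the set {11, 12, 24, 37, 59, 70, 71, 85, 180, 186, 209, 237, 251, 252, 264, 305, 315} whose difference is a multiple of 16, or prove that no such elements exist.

Both 11 and 59 leave remainder 11 on division by 16; their difference 48 = 3·16 is a multiple of 16.

Yes: 11 and 59.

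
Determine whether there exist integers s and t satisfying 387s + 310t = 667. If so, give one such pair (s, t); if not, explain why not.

s = 61, t = -74

387 and 310 are coprime, so 387s + 310t ranges over all of ℤ.
Euclidean algorithm: 387 = 1·310 + 77, 310 = 4·77 + 2, 77 = 38·2 + 1, 2 = 2·1 + 0.
Unwinding: 1 = 77 − 38·2 = 77 − 38·(310 − 4·77) = −38·310 + 153·77 = −38·310 + 153·(387 − 1·310) = 153·387 − 191·310, i.e. 387·153 + 310·(-191) = 1.
Scaling by 667 gives the particular solution (s, t) = (102051, -127397).
Subtracting 329·310 from s and adding 329·387 to t gives the tidier solution (61, -74).
Check: 387·61 + 310·(-74) = 23607 − 22940 = 667. ✓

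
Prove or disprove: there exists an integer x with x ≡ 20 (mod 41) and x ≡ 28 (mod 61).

x = 1004

Since 41 and 61 share no common factor, CRT says the pair of congruences has a solution (unique mod 2501).
Write x = 20 + 41t and require 20 + 41t ≡ 28 (mod 61), i.e. 41t ≡ 8 (mod 61).
Since 41·3 = 123 = 2·61 + 1, the inverse of 41 mod 61 is 3.
Therefore t ≡ 3·8 = 24 (mod 61).
Taking t = 24 gives x = 20 + 41·24 = 1004.
Indeed 1004 ≡ 20 (mod 41) and 1004 ≡ 28 (mod 61).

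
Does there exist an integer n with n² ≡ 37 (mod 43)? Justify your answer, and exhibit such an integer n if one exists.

Apply Euler's criterion with the prime 43: 37 is a quadratic residue iff 37^21 ≡ 1 (mod 43), and a non-residue iff it is ≡ −1.
Squaring successively (mod 43): 37^2 = 1369 ≡ 36; 37^4 ≡ 36² = 1296 ≡ 6; 37^8 ≡ 6² = 36 ≡ 36; 37^16 ≡ 36² = 1296 ≡ 6.
Since 21 = 16 + 4 + 1, 37^21 ≡ 6 · 6 · 37; multiplying out mod 43: 6·6 = 36 ≡ 36, then 36·37 = 1332 ≡ 42. Thus 37^21 ≡ 42 ≡ −1 (mod 43).
The value −1 means 37 is a non-residue modulo 43, so n² ≡ 37 (mod 43) is impossible.

No such integer exists.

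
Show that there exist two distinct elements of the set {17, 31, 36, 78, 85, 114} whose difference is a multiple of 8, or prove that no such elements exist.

No such pair exists.

Two integers differ by a multiple of 8 exactly when they have the same residue mod 8. The residues are 17↦1, 31↦7, 36↦4, 78↦6, 85↦5, 114↦2.
All 6 residues are distinct, so no two elements differ by a multiple of 8.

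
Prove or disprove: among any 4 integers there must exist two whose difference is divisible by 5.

No; for instance {2, 3, 4, 5} is a counterexample.

Take the 4 consecutive integers 2, 3, 4, 5: their residues mod 5 are all distinct because 4 ≤ 5.
Any two of them differ by at most 3 < 5 and by at least 1, so no difference is a multiple of 5.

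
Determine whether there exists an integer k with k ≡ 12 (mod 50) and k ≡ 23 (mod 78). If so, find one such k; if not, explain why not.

Both moduli are multiples of 2 = gcd(50, 78), so any solution would satisfy k ≡ 12 and k ≡ 23 modulo 2 simultaneously.
These are incompatible: 12 − 23 = -11 is not divisible by 2.
Therefore no such k exists.

There is no such integer.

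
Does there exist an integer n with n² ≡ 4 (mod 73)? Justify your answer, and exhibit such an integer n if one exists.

Take n = 71. Then 71² = 5041 = 69·73 + 4, so 71² ≡ 4 (mod 73).

n = 71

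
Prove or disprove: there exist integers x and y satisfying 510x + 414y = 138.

gcd(510, 414) = 6, and 6 divides 138, so integer solutions exist.
Dividing through by 6 reduces the equation to 85x + 69y = 23.
Dividing repeatedly: 85 = 1·69 + 16, 69 = 4·16 + 5, 16 = 3·5 + 1, 5 = 5·1 + 0.
Working back up the chain: 1 = 16 − 3·5 = 16 − 3·(69 − 4·16) = −3·69 + 13·16 = −3·69 + 13·(85 − 1·69) = 13·85 − 16·69. So 85·13 + 69·(-16) = 1.
Multiplying through by 23: x = 13·23 = 299, y = (-16)·23 = -368 is a solution.
Shifting by a multiple of (69, −85) keeps it a solution: x = 299 − 4·69 = 23, y = -368 + 4·85 = -28.
Indeed 510·23 + 414·(-28) = 11730 − 11592 = 138.

x = 23, y = -28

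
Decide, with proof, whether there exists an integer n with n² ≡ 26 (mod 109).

n = 35

Take n = 35. Then 35² = 1225 = 11·109 + 26, so 35² ≡ 26 (mod 109).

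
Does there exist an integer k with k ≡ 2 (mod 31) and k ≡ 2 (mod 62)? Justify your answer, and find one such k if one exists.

k = 2

The moduli are not coprime: gcd(31, 62) = 31. Compatibility requires 31 ∣ (2 − 2) = 0, which holds, so solutions exist.
The smallest candidate k = 2 works directly: 2 ≡ 2 (mod 62).
Indeed 2 ≡ 2 (mod 31) and 2 ≡ 2 (mod 62).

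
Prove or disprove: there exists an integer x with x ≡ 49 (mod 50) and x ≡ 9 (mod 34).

gcd(50, 34) = 2. A simultaneous solution exists iff 49 ≡ 9 (mod 2); here 49 mod 2 = 1 = 9 mod 2, so it does.
Step through x = 49, 49 + 50, 49 + 2·50, …: the values 49, 99, 149, 199, 249, 299, 349 reduce mod 34 to 15, 31, 13, 29, 11, 27, 9. The value 349 hits 9.
Indeed 349 ≡ 49 (mod 50) and 349 ≡ 9 (mod 34).

x = 349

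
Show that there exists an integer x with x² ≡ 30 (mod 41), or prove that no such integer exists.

No, no such integer exists.

41 is prime, so by Euler's criterion 30 is a square mod 41 iff 30^((41−1)/2) = 30^20 ≡ 1 (mod 41).
Squaring successively (mod 41): 30^2 = 900 ≡ 39; 30^4 ≡ 39² = 1521 ≡ 4; 30^8 ≡ 4² = 16 ≡ 16; 30^16 ≡ 16² = 256 ≡ 10.
Since 20 = 16 + 4, 30^20 ≡ 10 · 4; multiplying out mod 41: 10·4 = 40 ≡ 40. Thus 30^20 ≡ 40 ≡ −1 (mod 41).
By Euler's criterion 30 is a quadratic non-residue mod 41: no x satisfies x² ≡ 30 (mod 41).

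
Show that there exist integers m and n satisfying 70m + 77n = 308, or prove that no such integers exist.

m = 0, n = 4

Since gcd(70, 77) = 7 and 308 = 7·44, Bézout's identity guarantees a solution.
Dividing through by 7 reduces the equation to 10m + 11n = 44.
Euclidean algorithm: 11 = 1·10 + 1, 10 = 10·1 + 0.
Back-substituting, 1 = 11 − 1·10; that is, 10·(-1) + 11·1 = 1.
Multiplying through by 44: m = (-1)·44 = -44, n = 1·44 = 44 is a solution.
The general solution is m = -44 + 11k, n = 44 − 10k; taking k = 4 gives the smaller pair m = 0, n = 4.
Check: 70·0 + 77·4 = 0 + 308 = 308. ✓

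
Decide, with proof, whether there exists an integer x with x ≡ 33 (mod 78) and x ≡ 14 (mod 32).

gcd(78, 32) = 2. If x ≡ 33 (mod 78) and x ≡ 14 (mod 32), then x ≡ 33 (mod 2) and x ≡ 14 (mod 2).
But 33 mod 2 = 1 while 14 mod 2 = 0, a contradiction.
So no integer satisfies both congruences.

No such integer exists.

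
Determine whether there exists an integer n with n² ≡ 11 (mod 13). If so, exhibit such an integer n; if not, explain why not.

Since (13 − n)² ≡ n² (mod 13), it suffices to square n = 0, 1, …, 6: the residues are 0, 1, 4, 9, 3, 12, 10.
The set of squares mod 13 is therefore {0, 1, 3, 4, 9, 10, 12}, which does not contain 11.
Hence no integer n has n² ≡ 11 (mod 13).

No, no such integer exists.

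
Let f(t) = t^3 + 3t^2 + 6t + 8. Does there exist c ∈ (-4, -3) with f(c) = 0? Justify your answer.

f(-4) = -32 and f(-3) = -10, both negative.
The derivative f'(t) = 3t^2 + 6t + 6 is a quadratic with discriminant 6² − 4·3·6 = -36 < 0; it never vanishes, so it is always positive (sign of the leading coefficient).
Hence f is strictly increasing on ℝ, and in particular on [-4, -3]. A strictly monotone function with same-sign endpoint values stays negative on the whole interval, so f has no zero in (-4, -3).

No.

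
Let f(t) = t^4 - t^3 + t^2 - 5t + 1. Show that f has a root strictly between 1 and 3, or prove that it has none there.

f(1) = -3 and f(3) = 49, which have opposite signs.
f is continuous everywhere (it is a polynomial), in particular on [1, 3].
By the Intermediate Value Theorem, f takes the value 0 somewhere in the open interval.

Such a root exists.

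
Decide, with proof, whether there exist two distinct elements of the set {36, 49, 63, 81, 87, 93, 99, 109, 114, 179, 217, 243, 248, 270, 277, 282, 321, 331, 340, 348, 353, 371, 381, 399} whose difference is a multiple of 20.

49 mod 20 = 9 and 109 mod 20 = 9, so 109 − 49 = 60 = 3·20.

49 and 109 are such a pair.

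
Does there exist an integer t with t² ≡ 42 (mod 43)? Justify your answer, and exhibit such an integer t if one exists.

43 is prime, so by Euler's criterion 42 is a square mod 43 iff 42^((43−1)/2) = 42^21 ≡ 1 (mod 43).
Squaring successively (mod 43): 42^2 = 1764 ≡ 1; 42^4 ≡ 1² = 1 ≡ 1; 42^8 ≡ 1² = 1 ≡ 1; 42^16 ≡ 1² = 1 ≡ 1.
Since 21 = 16 + 4 + 1, 42^21 ≡ 1 · 1 · 42; multiplying out mod 43: 1·1 = 1 ≡ 1, then 1·42 = 42 ≡ 42. Thus 42^21 ≡ 42 ≡ −1 (mod 43).
The value −1 means 42 is a non-residue modulo 43, so t² ≡ 42 (mod 43) is impossible.

No, no such integer exists.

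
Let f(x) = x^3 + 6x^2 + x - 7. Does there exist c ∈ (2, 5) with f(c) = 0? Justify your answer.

No such root exists.

f(2) = 27 and f(5) = 273, both positive, so a sign-change argument is unavailable; we show f keeps this sign on the whole interval.
Shift to the endpoint 2: with x = 2 + u (0 < u < 3), one computes f(2 + u) = u^3 + 12u^2 + 37u + 27.
The nonzero coefficients here are all positive, so for u > 0 every term is positive (or zero), and the constant term 27 is strictly positive.
Therefore f(x) > 0 throughout (2, 5), and f has no zero there.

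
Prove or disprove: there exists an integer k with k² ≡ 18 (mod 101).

There is no such integer.

101 is prime, so by Euler's criterion 18 is a square mod 101 iff 18^((101−1)/2) = 18^50 ≡ 1 (mod 101).
Repeated squaring mod 101: 18^2 = 324 ≡ 21; 18^4 ≡ 21² = 441 ≡ 37; 18^8 ≡ 37² = 1369 ≡ 56; 18^16 ≡ 56² = 3136 ≡ 5; 18^32 ≡ 5² = 25 ≡ 25.
Since 50 = 32 + 16 + 2, 18^50 ≡ 25 · 5 · 21; multiplying out mod 101: 25·5 = 125 ≡ 24, then 24·21 = 504 ≡ 100. Thus 18^50 ≡ 100 ≡ −1 (mod 101).
The value −1 means 18 is a non-residue modulo 101, so k² ≡ 18 (mod 101) is impossible.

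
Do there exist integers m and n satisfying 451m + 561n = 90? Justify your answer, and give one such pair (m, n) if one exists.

There are no such integers.

Both 451 and 561 are divisible by gcd(451, 561) = 11, hence so is any combination 451m + 561n.
However 90 leaves remainder 2 on division by 11.
Therefore 451m + 561n = 90 has no solution in integers.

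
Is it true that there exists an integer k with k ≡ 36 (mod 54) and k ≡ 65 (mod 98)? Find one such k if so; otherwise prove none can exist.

Reduce both congruences modulo 2, which divides 54 and 98: they say k ≡ 36 (mod 2) and k ≡ 65 (mod 2).
However 36 ≡ 0 and 65 ≡ 1 (mod 2), and 0 ≠ 1.
Therefore no such k exists.

No, no such integer exists.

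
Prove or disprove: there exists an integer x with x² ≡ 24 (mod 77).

There is no such integer.

Since 7 ∣ 77, a solution of x² ≡ 24 (mod 77) would also satisfy x² ≡ 24 ≡ 3 (mod 7).
Since (7 − x)² ≡ x² (mod 7), it suffices to square x = 0, 1, …, 3: the residues are 0, 1, 4, 2.
So the quadratic residues mod 7 are {0, 1, 2, 4}, and 3 is not among them.
Hence no integer x has x² ≡ 24 (mod 77).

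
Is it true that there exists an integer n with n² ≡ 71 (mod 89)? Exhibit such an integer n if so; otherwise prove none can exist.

Take n = 31. Then 31² = 961 = 10·89 + 71, so 31² ≡ 71 (mod 89).

n = 31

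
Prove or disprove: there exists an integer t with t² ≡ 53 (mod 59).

t = 42

t = 42 works: 42² = 1764, and 1764 − 53 = 1711 = 29·59.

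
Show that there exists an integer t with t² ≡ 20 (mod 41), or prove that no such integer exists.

t = 15

Take t = 15. Then 15² = 225 = 5·41 + 20, so 15² ≡ 20 (mod 41).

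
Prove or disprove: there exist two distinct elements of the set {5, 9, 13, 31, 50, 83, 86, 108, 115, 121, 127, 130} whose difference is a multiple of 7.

Yes: 9 and 86.

Reduce each element mod 7: 5↦5, 9↦2, 13↦6, 31↦3, 50↦1, 83↦6, 86↦2, 108↦3, 115↦3, 121↦2, 127↦1, 130↦4. The residue 2 repeats (at 9 and 86), and 86 − 9 = 77 = 11·7.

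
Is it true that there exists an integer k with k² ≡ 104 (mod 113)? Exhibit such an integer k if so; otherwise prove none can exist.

k = 45

k = 45 works: 45² = 2025, and 2025 − 104 = 1921 = 17·113.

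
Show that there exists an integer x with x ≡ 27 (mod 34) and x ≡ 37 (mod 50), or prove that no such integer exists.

gcd(34, 50) = 2. A simultaneous solution exists iff 27 ≡ 37 (mod 2); here 27 mod 2 = 1 = 37 mod 2, so it does.
Put x = 27 + 34t, so we need 34t ≡ 10 (mod 50), equivalently (divide by 2) 17t ≡ 5 (mod 25).
Since 17·3 = 51 = 2·25 + 1, the inverse of 17 mod 25 is 3.
Multiplying by 3: t ≡ 3·5 = 15 (mod 25).
Then x = 27 + 34·15 = 537.
Indeed 537 ≡ 27 (mod 34) and 537 ≡ 37 (mod 50).

x = 537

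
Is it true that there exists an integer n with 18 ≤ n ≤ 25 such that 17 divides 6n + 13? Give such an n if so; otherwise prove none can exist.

There is no such integer n in that range.

For n = 18, 19, …, 25 the values of 6n + 13 modulo 17 are 2, 8, 14, 3, 9, 15, 4, 10 respectively.
Since 0 is absent from this list, 17 ∤ 6n + 13 for every n with 18 ≤ n ≤ 25.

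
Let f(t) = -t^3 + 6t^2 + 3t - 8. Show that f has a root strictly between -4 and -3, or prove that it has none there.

No such root exists.

f(-4) = 140 and f(-3) = 64, both positive, so a sign-change argument is unavailable; we show f keeps this sign on the whole interval.
Substitute t = -3 − u, where 0 < u < 1 on the interval. Expanding, f(-3 − u) = u^3 + 15u^2 + 60u + 64.
All 4 nonzero coefficients of this polynomial in u are positive; hence for u > 0 the value is a sum of positive terms (the constant 64 among them).
Therefore f(t) > 0 throughout (-4, -3), and f has no zero there.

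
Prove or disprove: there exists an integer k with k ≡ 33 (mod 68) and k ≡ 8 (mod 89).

k = 4725

Since 68 and 89 share no common factor, CRT says the pair of congruences has a solution (unique mod 6052).
Any solution of the first congruence is k = 33 + 68t; substituting into the second, 68t ≡ 8 − 33 ≡ 64 (mod 89).
Since 68·72 = 4896 = 55·89 + 1, the inverse of 68 mod 89 is 72.
Therefore t ≡ 72·64 = 4608 ≡ 69 (mod 89).
Taking t = 69 gives k = 33 + 68·69 = 4725.
Check: 4725 mod 68 = 33, 4725 mod 89 = 8. ✓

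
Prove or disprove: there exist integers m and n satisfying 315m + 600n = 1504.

gcd(315, 600) = 15, so every integer of the form 315m + 600n is a multiple of 15.
But 1504 = 15·100 + 4, so 15 ∤ 1504.
Therefore 315m + 600n = 1504 has no solution in integers.

No, no such integers exist.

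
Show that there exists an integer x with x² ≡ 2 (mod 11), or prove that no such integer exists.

Computing x² mod 11 for x = 0, 1, …, 5 (enough, by the symmetry x ↦ 11 − x) gives 0, 1, 4, 9, 5, 3.
The set of squares mod 11 is therefore {0, 1, 3, 4, 5, 9}, which does not contain 2.
Therefore x² ≡ 2 (mod 11) has no solution.

There is no such integer.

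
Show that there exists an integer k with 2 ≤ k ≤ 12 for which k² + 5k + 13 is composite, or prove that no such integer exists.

k = 8

At k = 8: 8² + 5·8 + 13 = 117 = 3·39, which is composite.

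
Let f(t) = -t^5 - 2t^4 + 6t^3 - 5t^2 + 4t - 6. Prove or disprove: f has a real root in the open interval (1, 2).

f(1) = -4 and f(2) = -34, both negative, so a sign-change argument is unavailable; we show f keeps this sign on the whole interval.
Shift to the endpoint 1: with t = 1 + u (0 < u < 1), one computes f(1 + u) = -u^5 - 7u^4 - 12u^3 - 9u^2 - u - 4.
The nonzero coefficients here are all negative, so for u > 0 every term is negative (or zero), and the constant term -4 is strictly negative.
Therefore f(t) < 0 throughout (1, 2), and f has no zero there.

No.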